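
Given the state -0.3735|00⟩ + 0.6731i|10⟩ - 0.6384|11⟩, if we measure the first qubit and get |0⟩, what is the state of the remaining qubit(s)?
-|0⟩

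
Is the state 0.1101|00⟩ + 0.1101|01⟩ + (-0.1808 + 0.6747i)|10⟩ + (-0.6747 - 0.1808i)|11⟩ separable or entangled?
Entangled

Writing the state as a|00⟩ + b|01⟩ + c|10⟩ + d|11⟩, it is a product state iff ad − bc = 0.
Here (a, b, c, d) = (0.1101, 0.1101, (-0.1808 + 0.6747i), (-0.6747 - 0.1808i)): ad − bc = (0.1101)(-0.6747 - 0.1808i) − (0.1101)(-0.1808 + 0.6747i) = (-0.05438 - 0.09419i) ≠ 0, so the state is entangled.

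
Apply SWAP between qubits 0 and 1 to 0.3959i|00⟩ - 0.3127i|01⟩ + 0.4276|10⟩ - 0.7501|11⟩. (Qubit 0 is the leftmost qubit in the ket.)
0.3959i|00⟩ + 0.4276|01⟩ - 0.3127i|10⟩ - 0.7501|11⟩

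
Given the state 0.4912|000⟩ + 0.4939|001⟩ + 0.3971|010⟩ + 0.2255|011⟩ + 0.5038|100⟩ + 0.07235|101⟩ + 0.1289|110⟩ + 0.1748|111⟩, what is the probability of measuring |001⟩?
0.2439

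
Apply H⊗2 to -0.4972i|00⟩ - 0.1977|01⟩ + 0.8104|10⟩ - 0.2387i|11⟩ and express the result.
(0.3064 - 0.368i)|00⟩ + (0.5041 - 0.1293i)|01⟩ + (-0.5041 - 0.1293i)|10⟩ + (-0.3064 - 0.368i)|11⟩

H⊗2 gives amp(|y⟩) = (1/2) Σ_x (−1)^(x·y) amp(|x⟩), where x·y is the number of positions in which both x and y have a 1.
|00⟩: (-0.4972i - 0.1977 + 0.8104 - 0.2387i)/2 = (0.3064 - 0.368i)
|01⟩: (-0.4972i + 0.1977 + 0.8104 + 0.2387i)/2 = (0.5041 - 0.1293i)
|10⟩: (-0.4972i - 0.1977 - 0.8104 + 0.2387i)/2 = (-0.5041 - 0.1293i)
|11⟩: (-0.4972i + 0.1977 - 0.8104 - 0.2387i)/2 = (-0.3064 - 0.368i)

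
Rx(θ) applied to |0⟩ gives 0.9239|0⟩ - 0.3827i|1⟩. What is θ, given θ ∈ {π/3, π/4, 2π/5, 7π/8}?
π/4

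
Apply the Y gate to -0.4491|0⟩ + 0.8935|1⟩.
-0.8935i|0⟩ - 0.4491i|1⟩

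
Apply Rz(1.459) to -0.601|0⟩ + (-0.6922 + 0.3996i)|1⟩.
(-0.4481 + 0.4006i)|0⟩ + (-0.7824 - 0.1634i)|1⟩

Rz(1.459) = [[e^(−iθ/2), 0], [0, e^(iθ/2)]] with e^(±iθ/2) = cos(θ/2) ± i·sin(θ/2); θ = 1.459, cos(θ/2) ≈ 0.745508, sin(θ/2) ≈ 0.666497.
With a = amp(|0⟩) = -0.601 and b = amp(|1⟩) = (-0.6922 + 0.3996i):
new amp(|0⟩) = (0.745508 - 0.666497i)·a = (-0.4481 + 0.4006i)
new amp(|1⟩) = (0.745508 + 0.666497i)·b = (-0.7824 - 0.1634i)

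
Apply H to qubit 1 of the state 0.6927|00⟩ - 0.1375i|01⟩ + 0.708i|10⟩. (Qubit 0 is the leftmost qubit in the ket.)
(0.4898 - 0.09723i)|00⟩ + (0.4898 + 0.09723i)|01⟩ + 0.5006i|10⟩ + 0.5006i|11⟩

H on qubit 1 mixes each pair of kets that differ only in qubit 1: amplitudes (a, b) of (|…0…⟩, |…1…⟩) become ((a + b)/√2, (a − b)/√2). Kets absent from the input have amplitude 0.
(|00⟩, |01⟩): (a, b) = (0.6927, -0.1375i) → ((0.4898 - 0.09723i), (0.4898 + 0.09723i))
(|10⟩, |11⟩): (a, b) = (0.708i, 0) → (0.5006i, 0.5006i)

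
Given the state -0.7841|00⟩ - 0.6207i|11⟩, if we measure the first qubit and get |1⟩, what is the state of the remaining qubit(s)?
-i|1⟩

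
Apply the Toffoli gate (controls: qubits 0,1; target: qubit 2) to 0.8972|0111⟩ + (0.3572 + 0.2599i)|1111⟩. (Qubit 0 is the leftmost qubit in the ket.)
0.8972|0111⟩ + (0.3572 + 0.2599i)|1101⟩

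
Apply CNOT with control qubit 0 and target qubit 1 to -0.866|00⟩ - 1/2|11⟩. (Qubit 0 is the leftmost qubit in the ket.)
-0.866|00⟩ - 1/2|10⟩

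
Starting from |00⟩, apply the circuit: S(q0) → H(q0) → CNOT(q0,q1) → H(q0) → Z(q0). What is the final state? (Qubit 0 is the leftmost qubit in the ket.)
1/2|00⟩ + 1/2|01⟩ - 1/2|10⟩ + 1/2|11⟩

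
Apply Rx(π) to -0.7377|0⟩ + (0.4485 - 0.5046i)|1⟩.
(-0.5046 - 0.4485i)|0⟩ + 0.7377i|1⟩

Rx(π) = [[cos(θ/2), −i·sin(θ/2)], [−i·sin(θ/2), cos(θ/2)]]; θ = π, cos(θ/2) ≈ 0, sin(θ/2) ≈ 1.
With a = amp(|0⟩) = -0.7377 and b = amp(|1⟩) = (0.4485 - 0.5046i):
new amp(|0⟩) = (-i)·b = (-0.5046 - 0.4485i)
new amp(|1⟩) = (-i)·a = 0.7377i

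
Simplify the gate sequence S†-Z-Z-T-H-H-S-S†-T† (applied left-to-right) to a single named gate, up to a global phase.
S†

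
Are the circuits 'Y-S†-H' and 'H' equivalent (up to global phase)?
No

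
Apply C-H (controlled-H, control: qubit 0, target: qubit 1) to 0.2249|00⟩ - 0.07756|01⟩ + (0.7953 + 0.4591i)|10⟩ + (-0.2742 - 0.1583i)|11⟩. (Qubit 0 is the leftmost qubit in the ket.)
0.2249|00⟩ - 0.07756|01⟩ + (0.3685 + 0.2127i)|10⟩ + (0.7563 + 0.4366i)|11⟩

C-H leaves the control-|0⟩ kets |00⟩, |01⟩ unchanged and applies H to qubit 1 on the control-|1⟩ pair (|10⟩, |11⟩).
H = [[1/√2, 1/√2], [1/√2, -1/√2]].
With a = amp(|10⟩) = (0.7953 + 0.4591i) and b = amp(|11⟩) = (-0.2742 - 0.1583i):
new amp(|10⟩) = (1/√2)·a + (1/√2)·b = (0.3685 + 0.2127i)
new amp(|11⟩) = (1/√2)·a + (-1/√2)·b = (0.7563 + 0.4366i)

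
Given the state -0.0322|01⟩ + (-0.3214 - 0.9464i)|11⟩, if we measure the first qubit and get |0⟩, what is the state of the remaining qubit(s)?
-|1⟩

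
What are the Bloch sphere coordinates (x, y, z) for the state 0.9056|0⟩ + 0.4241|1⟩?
(0.7681, 0, 0.6403)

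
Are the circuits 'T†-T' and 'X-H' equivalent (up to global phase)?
No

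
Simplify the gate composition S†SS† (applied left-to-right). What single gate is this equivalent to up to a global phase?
S†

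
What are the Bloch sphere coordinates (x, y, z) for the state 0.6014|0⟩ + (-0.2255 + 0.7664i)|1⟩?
(-0.2712, 0.9218, -0.2765)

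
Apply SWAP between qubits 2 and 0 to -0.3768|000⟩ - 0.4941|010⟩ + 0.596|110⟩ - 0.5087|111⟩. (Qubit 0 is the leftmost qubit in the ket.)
-0.3768|000⟩ - 0.4941|010⟩ + 0.596|011⟩ - 0.5087|111⟩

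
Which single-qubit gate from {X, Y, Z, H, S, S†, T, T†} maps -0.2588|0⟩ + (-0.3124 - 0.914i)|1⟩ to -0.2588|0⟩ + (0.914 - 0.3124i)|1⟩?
S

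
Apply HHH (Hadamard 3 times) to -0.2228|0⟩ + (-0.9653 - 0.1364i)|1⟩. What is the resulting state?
(-0.8401 - 0.09645i)|0⟩ + (0.525 + 0.09645i)|1⟩

H² = I, so H^3 = H: a single Hadamard. With (a, b) = (-0.2228, (-0.9653 - 0.1364i)), H gives ((a + b)/√2, (a − b)/√2) = ((-0.8401 - 0.09645i), (0.525 + 0.09645i)).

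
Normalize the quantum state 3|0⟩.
|0⟩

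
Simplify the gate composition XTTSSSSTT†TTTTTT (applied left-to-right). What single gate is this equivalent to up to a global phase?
X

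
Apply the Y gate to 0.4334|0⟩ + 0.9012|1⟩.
-0.9012i|0⟩ + 0.4334i|1⟩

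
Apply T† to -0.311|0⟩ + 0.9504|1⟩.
-0.311|0⟩ + (0.672 - 0.672i)|1⟩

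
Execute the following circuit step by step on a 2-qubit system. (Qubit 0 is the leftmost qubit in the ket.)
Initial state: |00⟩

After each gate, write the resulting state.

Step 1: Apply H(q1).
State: 1/√2|00⟩ + 1/√2|01⟩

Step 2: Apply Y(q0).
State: (1/√2)i|10⟩ + (1/√2)i|11⟩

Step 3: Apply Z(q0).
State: -(1/√2)i|10⟩ - (1/√2)i|11⟩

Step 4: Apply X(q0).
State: -(1/√2)i|00⟩ - (1/√2)i|01⟩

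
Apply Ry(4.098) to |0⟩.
-0.4602|0⟩ + 0.8878|1⟩

Ry(4.098) = [[cos(θ/2), −sin(θ/2)], [sin(θ/2), cos(θ/2)]]; θ = 4.098, cos(θ/2) ≈ -0.460185, sin(θ/2) ≈ 0.887823.
With a = amp(|0⟩) = 1 and b = amp(|1⟩) = 0:
new amp(|0⟩) = (-0.460185)·a + (-0.887823)·b = -0.4602
new amp(|1⟩) = (0.887823)·a + (-0.460185)·b = 0.8878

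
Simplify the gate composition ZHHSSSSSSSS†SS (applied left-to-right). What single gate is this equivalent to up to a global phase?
Z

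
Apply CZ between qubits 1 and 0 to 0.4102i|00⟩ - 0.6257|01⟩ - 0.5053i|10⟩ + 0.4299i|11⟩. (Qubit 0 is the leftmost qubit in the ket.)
0.4102i|00⟩ - 0.6257|01⟩ - 0.5053i|10⟩ - 0.4299i|11⟩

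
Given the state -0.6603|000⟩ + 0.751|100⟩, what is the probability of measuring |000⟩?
0.436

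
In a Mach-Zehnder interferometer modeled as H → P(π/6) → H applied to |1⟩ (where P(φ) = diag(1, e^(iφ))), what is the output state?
(0.06699 - 0.25i)|0⟩ + (0.933 + 0.25i)|1⟩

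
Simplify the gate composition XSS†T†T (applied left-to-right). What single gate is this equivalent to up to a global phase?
X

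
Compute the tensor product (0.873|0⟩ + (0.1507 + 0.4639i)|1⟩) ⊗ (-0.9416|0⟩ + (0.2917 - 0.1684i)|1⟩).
-0.822|00⟩ + (0.2547 - 0.147i)|01⟩ + (-0.1419 - 0.4368i)|10⟩ + (0.1221 + 0.1099i)|11⟩

amp(|b₁b₂…⟩) = product of the factor amplitudes for bits b₁, b₂, …; only kets whose every factor amplitude is nonzero survive.
|00⟩: (0.873)(-0.9416) = -0.822
|01⟩: (0.873)(0.2917 - 0.1684i) = (0.2547 - 0.147i)
|10⟩: (0.1507 + 0.4639i)(-0.9416) = (-0.1419 - 0.4368i)
|11⟩: (0.1507 + 0.4639i)(0.2917 - 0.1684i) = (0.1221 + 0.1099i)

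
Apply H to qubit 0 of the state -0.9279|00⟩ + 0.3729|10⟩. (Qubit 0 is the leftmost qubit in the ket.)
-0.3924|00⟩ - 0.9198|10⟩

H on qubit 0 mixes each pair of kets that differ only in qubit 0: amplitudes (a, b) of (|…0…⟩, |…1…⟩) become ((a + b)/√2, (a − b)/√2). Kets absent from the input have amplitude 0.
(|00⟩, |10⟩): (a, b) = (-0.9279, 0.3729) → (-0.3924, -0.9198)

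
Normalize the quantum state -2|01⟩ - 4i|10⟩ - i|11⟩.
-0.4364|01⟩ - 0.8729i|10⟩ - 0.2182i|11⟩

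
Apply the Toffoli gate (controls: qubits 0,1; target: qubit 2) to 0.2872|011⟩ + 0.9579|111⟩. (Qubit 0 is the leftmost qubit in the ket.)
0.2872|011⟩ + 0.9579|110⟩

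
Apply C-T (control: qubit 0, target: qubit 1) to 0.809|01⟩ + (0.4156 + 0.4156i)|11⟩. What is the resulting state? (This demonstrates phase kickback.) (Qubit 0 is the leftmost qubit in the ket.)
0.809|01⟩ + 0.5877i|11⟩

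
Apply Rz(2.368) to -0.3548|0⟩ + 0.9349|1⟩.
(-0.1338 + 0.3286i)|0⟩ + (0.3527 + 0.8658i)|1⟩

Rz(2.368) = [[e^(−iθ/2), 0], [0, e^(iθ/2)]] with e^(±iθ/2) = cos(θ/2) ± i·sin(θ/2); θ = 2.368, cos(θ/2) ≈ 0.377223, sin(θ/2) ≈ 0.926122.
With a = amp(|0⟩) = -0.3548 and b = amp(|1⟩) = 0.9349:
new amp(|0⟩) = (0.377223 - 0.926122i)·a = (-0.1338 + 0.3286i)
new amp(|1⟩) = (0.377223 + 0.926122i)·b = (0.3527 + 0.8658i)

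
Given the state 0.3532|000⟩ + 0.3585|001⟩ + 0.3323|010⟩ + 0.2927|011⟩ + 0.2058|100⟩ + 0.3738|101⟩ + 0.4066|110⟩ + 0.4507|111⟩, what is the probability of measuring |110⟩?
0.1653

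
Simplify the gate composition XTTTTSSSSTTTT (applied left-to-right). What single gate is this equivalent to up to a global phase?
X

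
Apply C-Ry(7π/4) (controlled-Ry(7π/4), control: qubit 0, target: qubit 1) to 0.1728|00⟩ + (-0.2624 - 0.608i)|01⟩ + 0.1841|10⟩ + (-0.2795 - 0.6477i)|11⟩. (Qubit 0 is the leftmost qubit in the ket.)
0.1728|00⟩ + (-0.2624 - 0.608i)|01⟩ + (-0.06313 + 0.2479i)|10⟩ + (0.3287 + 0.5984i)|11⟩

C-Ry(7π/4) leaves the control-|0⟩ kets |00⟩, |01⟩ unchanged and applies Ry(7π/4) to qubit 1 on the control-|1⟩ pair (|10⟩, |11⟩).
Ry(7π/4) = [[cos(θ/2), −sin(θ/2)], [sin(θ/2), cos(θ/2)]]; θ = 7π/4, cos(θ/2) ≈ -0.92388, sin(θ/2) ≈ 0.382683.
With a = amp(|10⟩) = 0.1841 and b = amp(|11⟩) = (-0.2795 - 0.6477i):
new amp(|10⟩) = (-0.92388)·a + (-0.382683)·b = (-0.06313 + 0.2479i)
new amp(|11⟩) = (0.382683)·a + (-0.92388)·b = (0.3287 + 0.5984i)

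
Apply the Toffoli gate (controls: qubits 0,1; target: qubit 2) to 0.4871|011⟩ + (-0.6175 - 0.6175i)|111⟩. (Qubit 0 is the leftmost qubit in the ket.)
0.4871|011⟩ + (-0.6175 - 0.6175i)|110⟩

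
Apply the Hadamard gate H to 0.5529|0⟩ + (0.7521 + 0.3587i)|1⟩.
(0.9228 + 0.2536i)|0⟩ + (-0.1409 - 0.2536i)|1⟩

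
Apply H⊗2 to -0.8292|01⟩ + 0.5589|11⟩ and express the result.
-0.1352|00⟩ + 0.1352|01⟩ - 0.6941|10⟩ + 0.6941|11⟩

H⊗2 gives amp(|y⟩) = (1/2) Σ_x (−1)^(x·y) amp(|x⟩), where x·y is the number of positions in which both x and y have a 1.
|00⟩: (-0.8292 + 0.5589)/2 = -0.1352
|01⟩: (0.8292 - 0.5589)/2 = 0.1352
|10⟩: (-0.8292 - 0.5589)/2 = -0.6941
|11⟩: (0.8292 + 0.5589)/2 = 0.6941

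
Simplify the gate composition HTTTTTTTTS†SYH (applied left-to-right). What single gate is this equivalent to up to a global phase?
Y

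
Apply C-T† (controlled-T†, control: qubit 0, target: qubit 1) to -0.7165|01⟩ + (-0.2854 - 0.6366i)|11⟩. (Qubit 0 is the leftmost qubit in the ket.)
-0.7165|01⟩ + (-0.652 - 0.2483i)|11⟩

C-T† leaves the control-|0⟩ kets |00⟩, |01⟩ unchanged and applies T† to qubit 1 on the control-|1⟩ pair (|10⟩, |11⟩).
T† = [[1, 0], [0, (1/√2 - (1/√2)i)]].
With a = amp(|10⟩) = 0 and b = amp(|11⟩) = (-0.2854 - 0.6366i):
new amp(|10⟩) = (1)·a = 0
new amp(|11⟩) = (1/√2 - (1/√2)i)·b = (-0.652 - 0.2483i)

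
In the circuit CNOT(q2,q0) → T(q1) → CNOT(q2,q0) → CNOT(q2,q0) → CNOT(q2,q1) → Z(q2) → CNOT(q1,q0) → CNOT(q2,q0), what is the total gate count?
8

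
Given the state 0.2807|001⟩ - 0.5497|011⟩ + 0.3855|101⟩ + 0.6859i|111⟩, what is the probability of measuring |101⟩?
0.1486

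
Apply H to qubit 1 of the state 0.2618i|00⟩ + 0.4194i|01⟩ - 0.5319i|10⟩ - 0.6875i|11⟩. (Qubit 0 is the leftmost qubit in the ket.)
0.4817i|00⟩ - 0.1114i|01⟩ - 0.8622i|10⟩ + 0.11i|11⟩

H on qubit 1 mixes each pair of kets that differ only in qubit 1: amplitudes (a, b) of (|…0…⟩, |…1…⟩) become ((a + b)/√2, (a − b)/√2). Kets absent from the input have amplitude 0.
(|00⟩, |01⟩): (a, b) = (0.2618i, 0.4194i) → (0.4817i, -0.1114i)
(|10⟩, |11⟩): (a, b) = (-0.5319i, -0.6875i) → (-0.8622i, 0.11i)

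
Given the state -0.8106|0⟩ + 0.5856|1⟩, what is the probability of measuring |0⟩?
0.6571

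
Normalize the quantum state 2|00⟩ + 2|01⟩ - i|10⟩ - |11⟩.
0.6325|00⟩ + 0.6325|01⟩ - 0.3162i|10⟩ - 0.3162|11⟩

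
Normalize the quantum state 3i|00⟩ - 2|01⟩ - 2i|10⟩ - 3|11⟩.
0.5883i|00⟩ - 0.3922|01⟩ - 0.3922i|10⟩ - 0.5883|11⟩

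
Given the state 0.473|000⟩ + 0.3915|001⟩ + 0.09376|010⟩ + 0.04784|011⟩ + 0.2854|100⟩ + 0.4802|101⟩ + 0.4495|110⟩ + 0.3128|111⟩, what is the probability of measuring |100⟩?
0.08145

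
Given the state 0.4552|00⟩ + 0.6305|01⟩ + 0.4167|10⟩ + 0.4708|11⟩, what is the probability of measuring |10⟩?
0.1736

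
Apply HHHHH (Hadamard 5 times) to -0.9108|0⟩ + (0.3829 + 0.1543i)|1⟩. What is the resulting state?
(-0.3733 + 0.1091i)|0⟩ + (-0.9148 - 0.1091i)|1⟩

H² = I, so H^5 = H: a single Hadamard. With (a, b) = (-0.9108, (0.3829 + 0.1543i)), H gives ((a + b)/√2, (a − b)/√2) = ((-0.3733 + 0.1091i), (-0.9148 - 0.1091i)).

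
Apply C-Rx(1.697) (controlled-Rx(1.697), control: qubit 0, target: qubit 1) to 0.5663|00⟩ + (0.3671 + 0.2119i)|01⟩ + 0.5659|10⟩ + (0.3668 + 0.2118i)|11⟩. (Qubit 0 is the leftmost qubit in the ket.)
0.5663|00⟩ + (0.3671 + 0.2119i)|01⟩ + (0.533 - 0.2752i)|10⟩ + (0.2425 - 0.2846i)|11⟩

C-Rx(1.697) leaves the control-|0⟩ kets |00⟩, |01⟩ unchanged and applies Rx(1.697) to qubit 1 on the control-|1⟩ pair (|10⟩, |11⟩).
Rx(1.697) = [[cos(θ/2), −i·sin(θ/2)], [−i·sin(θ/2), cos(θ/2)]]; θ = 1.697, cos(θ/2) ≈ 0.661109, sin(θ/2) ≈ 0.75029.
With a = amp(|10⟩) = 0.5659 and b = amp(|11⟩) = (0.3668 + 0.2118i):
new amp(|10⟩) = (0.661109)·a + (-0.75029i)·b = (0.533 - 0.2752i)
new amp(|11⟩) = (-0.75029i)·a + (0.661109)·b = (0.2425 - 0.2846i)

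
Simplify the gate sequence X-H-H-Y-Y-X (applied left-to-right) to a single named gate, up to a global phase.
I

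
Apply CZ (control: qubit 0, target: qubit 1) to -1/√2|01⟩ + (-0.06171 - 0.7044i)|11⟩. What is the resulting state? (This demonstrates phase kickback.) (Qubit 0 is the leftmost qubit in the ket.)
-1/√2|01⟩ + (0.06171 + 0.7044i)|11⟩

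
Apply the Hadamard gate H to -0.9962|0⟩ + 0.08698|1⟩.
-0.6429|0⟩ - 0.7659|1⟩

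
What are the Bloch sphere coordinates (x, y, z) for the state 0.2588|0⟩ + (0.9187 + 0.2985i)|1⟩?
(0.4755, 0.1545, -0.8661)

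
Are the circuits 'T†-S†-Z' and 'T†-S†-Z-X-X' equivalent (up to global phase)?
Yes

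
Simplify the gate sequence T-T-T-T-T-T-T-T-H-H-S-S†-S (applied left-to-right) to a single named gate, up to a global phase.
S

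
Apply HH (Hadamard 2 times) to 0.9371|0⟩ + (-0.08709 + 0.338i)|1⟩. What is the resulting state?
0.9371|0⟩ + (-0.08709 + 0.338i)|1⟩

H² = I, so an even number of Hadamards cancels: H^2 = I and the state is unchanged.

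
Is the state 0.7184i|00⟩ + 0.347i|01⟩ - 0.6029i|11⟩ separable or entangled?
Entangled

Writing the state as a|00⟩ + b|01⟩ + c|10⟩ + d|11⟩, it is a product state iff ad − bc = 0.
Here (a, b, c, d) = (0.7184i, 0.347i, 0, -0.6029i): ad − bc = (0.7184i)(-0.6029i) − (0.347i)(0) = 0.4331 ≠ 0, so the state is entangled.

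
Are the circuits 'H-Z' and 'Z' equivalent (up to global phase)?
No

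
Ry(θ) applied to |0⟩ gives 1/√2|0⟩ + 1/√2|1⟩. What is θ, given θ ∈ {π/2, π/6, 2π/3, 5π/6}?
π/2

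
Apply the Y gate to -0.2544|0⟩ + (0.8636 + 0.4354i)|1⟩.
(0.4354 - 0.8636i)|0⟩ - 0.2544i|1⟩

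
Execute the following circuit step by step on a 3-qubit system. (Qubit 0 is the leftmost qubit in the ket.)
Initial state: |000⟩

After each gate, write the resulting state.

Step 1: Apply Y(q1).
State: i|010⟩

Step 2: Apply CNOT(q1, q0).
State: i|110⟩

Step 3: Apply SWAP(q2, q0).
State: i|011⟩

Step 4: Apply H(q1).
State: (1/√2)i|001⟩ - (1/√2)i|011⟩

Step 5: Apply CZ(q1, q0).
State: (1/√2)i|001⟩ - (1/√2)i|011⟩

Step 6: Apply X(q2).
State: (1/√2)i|000⟩ - (1/√2)i|010⟩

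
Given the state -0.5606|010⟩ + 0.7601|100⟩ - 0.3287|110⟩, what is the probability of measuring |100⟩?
0.5778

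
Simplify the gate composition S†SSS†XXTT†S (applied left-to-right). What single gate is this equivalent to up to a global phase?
S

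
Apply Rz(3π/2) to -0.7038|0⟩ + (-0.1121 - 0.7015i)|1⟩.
(0.4977 + 0.4977i)|0⟩ + (0.5753 + 0.4168i)|1⟩

Rz(3π/2) = [[e^(−iθ/2), 0], [0, e^(iθ/2)]] with e^(±iθ/2) = cos(θ/2) ± i·sin(θ/2); θ = 3π/2, cos(θ/2) ≈ -0.707107, sin(θ/2) ≈ 0.707107.
With a = amp(|0⟩) = -0.7038 and b = amp(|1⟩) = (-0.1121 - 0.7015i):
new amp(|0⟩) = (-0.707107 - 0.707107i)·a = (0.4977 + 0.4977i)
new amp(|1⟩) = (-0.707107 + 0.707107i)·b = (0.5753 + 0.4168i)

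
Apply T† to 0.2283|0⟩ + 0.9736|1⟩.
0.2283|0⟩ + (0.6884 - 0.6884i)|1⟩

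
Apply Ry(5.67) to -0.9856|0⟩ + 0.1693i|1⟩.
(0.9396 - 0.0511i)|0⟩ + (-0.2975 - 0.1614i)|1⟩

Ry(5.67) = [[cos(θ/2), −sin(θ/2)], [sin(θ/2), cos(θ/2)]]; θ = 5.67, cos(θ/2) ≈ -0.953367, sin(θ/2) ≈ 0.301812.
With a = amp(|0⟩) = -0.9856 and b = amp(|1⟩) = 0.1693i:
new amp(|0⟩) = (-0.953367)·a + (-0.301812)·b = (0.9396 - 0.0511i)
new amp(|1⟩) = (0.301812)·a + (-0.953367)·b = (-0.2975 - 0.1614i)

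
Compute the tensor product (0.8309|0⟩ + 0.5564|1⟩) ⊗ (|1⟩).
0.8309|01⟩ + 0.5564|11⟩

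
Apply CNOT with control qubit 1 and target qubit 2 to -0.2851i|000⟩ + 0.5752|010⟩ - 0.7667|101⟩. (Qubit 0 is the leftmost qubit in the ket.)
-0.2851i|000⟩ + 0.5752|011⟩ - 0.7667|101⟩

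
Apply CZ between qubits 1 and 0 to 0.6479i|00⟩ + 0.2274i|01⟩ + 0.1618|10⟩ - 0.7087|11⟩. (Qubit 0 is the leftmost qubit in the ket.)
0.6479i|00⟩ + 0.2274i|01⟩ + 0.1618|10⟩ + 0.7087|11⟩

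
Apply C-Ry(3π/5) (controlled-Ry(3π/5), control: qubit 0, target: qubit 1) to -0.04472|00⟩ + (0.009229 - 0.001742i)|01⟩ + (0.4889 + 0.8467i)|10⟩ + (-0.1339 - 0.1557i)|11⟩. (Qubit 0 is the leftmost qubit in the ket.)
-0.04472|00⟩ + (0.009229 - 0.001742i)|01⟩ + (0.3957 + 0.6236i)|10⟩ + (0.3168 + 0.5935i)|11⟩

C-Ry(3π/5) leaves the control-|0⟩ kets |00⟩, |01⟩ unchanged and applies Ry(3π/5) to qubit 1 on the control-|1⟩ pair (|10⟩, |11⟩).
Ry(3π/5) = [[cos(θ/2), −sin(θ/2)], [sin(θ/2), cos(θ/2)]]; θ = 3π/5, cos(θ/2) ≈ 0.587785, sin(θ/2) ≈ 0.809017.
With a = amp(|10⟩) = (0.4889 + 0.8467i) and b = amp(|11⟩) = (-0.1339 - 0.1557i):
new amp(|10⟩) = (0.587785)·a + (-0.809017)·b = (0.3957 + 0.6236i)
new amp(|11⟩) = (0.809017)·a + (0.587785)·b = (0.3168 + 0.5935i)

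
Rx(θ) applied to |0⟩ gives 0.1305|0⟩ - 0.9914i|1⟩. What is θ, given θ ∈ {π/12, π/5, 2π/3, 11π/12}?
11π/12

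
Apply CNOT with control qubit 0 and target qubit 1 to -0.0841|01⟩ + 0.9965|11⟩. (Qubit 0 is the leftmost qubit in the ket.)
-0.0841|01⟩ + 0.9965|10⟩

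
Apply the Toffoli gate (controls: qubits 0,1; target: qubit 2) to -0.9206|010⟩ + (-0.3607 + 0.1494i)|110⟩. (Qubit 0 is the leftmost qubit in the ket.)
-0.9206|010⟩ + (-0.3607 + 0.1494i)|111⟩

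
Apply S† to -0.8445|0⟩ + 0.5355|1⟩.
-0.8445|0⟩ - 0.5355i|1⟩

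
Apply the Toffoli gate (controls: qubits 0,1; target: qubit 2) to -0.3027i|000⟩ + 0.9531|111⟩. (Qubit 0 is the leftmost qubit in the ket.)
-0.3027i|000⟩ + 0.9531|110⟩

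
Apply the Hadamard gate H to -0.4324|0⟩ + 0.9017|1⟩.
0.3318|0⟩ - 0.9434|1⟩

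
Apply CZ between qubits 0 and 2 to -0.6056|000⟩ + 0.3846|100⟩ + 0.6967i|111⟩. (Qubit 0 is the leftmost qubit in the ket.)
-0.6056|000⟩ + 0.3846|100⟩ - 0.6967i|111⟩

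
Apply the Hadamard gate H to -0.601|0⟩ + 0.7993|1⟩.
0.1402|0⟩ - 0.9902|1⟩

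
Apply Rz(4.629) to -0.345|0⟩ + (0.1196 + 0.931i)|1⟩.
(0.2336 + 0.2539i)|0⟩ + (-0.7662 - 0.5423i)|1⟩

Rz(4.629) = [[e^(−iθ/2), 0], [0, e^(iθ/2)]] with e^(±iθ/2) = cos(θ/2) ± i·sin(θ/2); θ = 4.629, cos(θ/2) ≈ -0.677018, sin(θ/2) ≈ 0.735966.
With a = amp(|0⟩) = -0.345 and b = amp(|1⟩) = (0.1196 + 0.931i):
new amp(|0⟩) = (-0.677018 - 0.735966i)·a = (0.2336 + 0.2539i)
new amp(|1⟩) = (-0.677018 + 0.735966i)·b = (-0.7662 - 0.5423i)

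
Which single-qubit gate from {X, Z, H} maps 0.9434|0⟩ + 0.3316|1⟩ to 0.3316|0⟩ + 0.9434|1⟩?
X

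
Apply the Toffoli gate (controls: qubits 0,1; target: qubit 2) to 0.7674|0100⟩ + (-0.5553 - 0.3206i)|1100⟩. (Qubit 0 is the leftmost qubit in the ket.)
0.7674|0100⟩ + (-0.5553 - 0.3206i)|1110⟩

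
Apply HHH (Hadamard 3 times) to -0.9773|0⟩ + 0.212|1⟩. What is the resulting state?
-0.5411|0⟩ - 0.841|1⟩

H² = I, so H^3 = H: a single Hadamard. With (a, b) = (-0.9773, 0.212), H gives ((a + b)/√2, (a − b)/√2) = (-0.5411, -0.841).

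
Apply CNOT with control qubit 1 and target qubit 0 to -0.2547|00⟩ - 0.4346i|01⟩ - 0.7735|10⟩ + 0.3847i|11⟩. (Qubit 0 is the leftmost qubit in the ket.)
-0.2547|00⟩ + 0.3847i|01⟩ - 0.7735|10⟩ - 0.4346i|11⟩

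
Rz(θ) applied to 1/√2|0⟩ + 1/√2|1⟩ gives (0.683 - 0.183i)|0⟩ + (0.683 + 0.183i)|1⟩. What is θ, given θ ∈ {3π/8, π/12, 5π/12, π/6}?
π/6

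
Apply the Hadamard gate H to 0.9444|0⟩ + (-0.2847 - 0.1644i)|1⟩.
(0.4665 - 0.1162i)|0⟩ + (0.8691 + 0.1162i)|1⟩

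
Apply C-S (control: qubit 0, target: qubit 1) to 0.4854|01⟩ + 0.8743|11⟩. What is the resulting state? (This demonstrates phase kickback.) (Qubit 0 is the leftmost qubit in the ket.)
0.4854|01⟩ + 0.8743i|11⟩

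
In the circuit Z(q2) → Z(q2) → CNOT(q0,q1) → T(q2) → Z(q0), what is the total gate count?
5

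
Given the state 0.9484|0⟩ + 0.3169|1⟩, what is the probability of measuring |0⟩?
0.8995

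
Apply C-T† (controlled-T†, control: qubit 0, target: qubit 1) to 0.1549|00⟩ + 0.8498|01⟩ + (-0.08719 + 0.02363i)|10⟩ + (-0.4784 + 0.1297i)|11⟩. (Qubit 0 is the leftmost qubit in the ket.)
0.1549|00⟩ + 0.8498|01⟩ + (-0.08719 + 0.02363i)|10⟩ + (-0.2466 + 0.43i)|11⟩

C-T† leaves the control-|0⟩ kets |00⟩, |01⟩ unchanged and applies T† to qubit 1 on the control-|1⟩ pair (|10⟩, |11⟩).
T† = [[1, 0], [0, (1/√2 - (1/√2)i)]].
With a = amp(|10⟩) = (-0.08719 + 0.02363i) and b = amp(|11⟩) = (-0.4784 + 0.1297i):
new amp(|10⟩) = (1)·a = (-0.08719 + 0.02363i)
new amp(|11⟩) = (1/√2 - (1/√2)i)·b = (-0.2466 + 0.43i)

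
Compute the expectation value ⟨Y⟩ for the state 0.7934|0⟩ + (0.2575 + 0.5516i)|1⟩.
0.8753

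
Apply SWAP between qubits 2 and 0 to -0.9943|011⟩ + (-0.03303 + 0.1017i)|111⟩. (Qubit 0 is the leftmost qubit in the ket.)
-0.9943|110⟩ + (-0.03303 + 0.1017i)|111⟩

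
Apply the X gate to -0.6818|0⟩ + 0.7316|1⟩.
0.7316|0⟩ - 0.6818|1⟩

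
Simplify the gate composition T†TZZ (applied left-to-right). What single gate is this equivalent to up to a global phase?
I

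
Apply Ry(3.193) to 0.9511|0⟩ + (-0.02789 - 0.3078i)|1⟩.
(0.003437 + 0.3077i)|0⟩ + (0.9515 + 0.007911i)|1⟩

Ry(3.193) = [[cos(θ/2), −sin(θ/2)], [sin(θ/2), cos(θ/2)]]; θ = 3.193, cos(θ/2) ≈ -0.0257008, sin(θ/2) ≈ 0.99967.
With a = amp(|0⟩) = 0.9511 and b = amp(|1⟩) = (-0.02789 - 0.3078i):
new amp(|0⟩) = (-0.0257008)·a + (-0.99967)·b = (0.003437 + 0.3077i)
new amp(|1⟩) = (0.99967)·a + (-0.0257008)·b = (0.9515 + 0.007911i)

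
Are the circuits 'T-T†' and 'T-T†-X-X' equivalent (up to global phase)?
Yes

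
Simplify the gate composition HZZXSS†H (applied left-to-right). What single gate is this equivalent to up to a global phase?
Z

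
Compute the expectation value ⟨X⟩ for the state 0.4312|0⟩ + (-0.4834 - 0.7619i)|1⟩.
-0.4169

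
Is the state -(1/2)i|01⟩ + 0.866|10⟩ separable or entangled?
Entangled

Writing the state as a|00⟩ + b|01⟩ + c|10⟩ + d|11⟩, it is a product state iff ad − bc = 0.
Here (a, b, c, d) = (0, -(1/2)i, 0.866, 0): ad − bc = (0)(0) − (-(1/2)i)(0.866) = 0.433i ≠ 0, so the state is entangled.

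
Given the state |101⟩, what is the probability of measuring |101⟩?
1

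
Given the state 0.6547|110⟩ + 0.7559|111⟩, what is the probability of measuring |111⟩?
0.5714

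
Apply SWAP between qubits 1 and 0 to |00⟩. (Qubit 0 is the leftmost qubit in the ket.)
|00⟩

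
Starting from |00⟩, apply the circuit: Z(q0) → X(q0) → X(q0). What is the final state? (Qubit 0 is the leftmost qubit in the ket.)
|00⟩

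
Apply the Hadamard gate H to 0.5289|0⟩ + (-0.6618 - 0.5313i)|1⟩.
(-0.09397 - 0.3757i)|0⟩ + (0.842 + 0.3757i)|1⟩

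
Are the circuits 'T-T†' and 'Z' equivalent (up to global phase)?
No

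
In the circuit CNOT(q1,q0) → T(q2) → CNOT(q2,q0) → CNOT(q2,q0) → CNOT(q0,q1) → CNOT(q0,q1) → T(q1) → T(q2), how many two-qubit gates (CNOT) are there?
5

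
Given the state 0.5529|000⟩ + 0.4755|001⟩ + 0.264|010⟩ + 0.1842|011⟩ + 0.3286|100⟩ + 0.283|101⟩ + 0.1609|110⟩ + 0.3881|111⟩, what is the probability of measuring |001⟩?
0.2261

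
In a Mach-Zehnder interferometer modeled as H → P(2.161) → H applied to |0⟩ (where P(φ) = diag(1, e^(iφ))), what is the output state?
(0.2217 + 0.4154i)|0⟩ + (0.7783 - 0.4154i)|1⟩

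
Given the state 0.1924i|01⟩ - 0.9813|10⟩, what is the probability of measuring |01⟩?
0.03702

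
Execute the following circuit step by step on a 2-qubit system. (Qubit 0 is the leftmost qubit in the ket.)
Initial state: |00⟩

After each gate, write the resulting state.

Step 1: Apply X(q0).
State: |10⟩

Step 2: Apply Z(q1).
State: |10⟩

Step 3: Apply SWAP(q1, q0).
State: |01⟩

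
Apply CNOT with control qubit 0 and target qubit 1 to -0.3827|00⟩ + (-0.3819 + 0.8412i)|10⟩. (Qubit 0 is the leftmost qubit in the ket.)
-0.3827|00⟩ + (-0.3819 + 0.8412i)|11⟩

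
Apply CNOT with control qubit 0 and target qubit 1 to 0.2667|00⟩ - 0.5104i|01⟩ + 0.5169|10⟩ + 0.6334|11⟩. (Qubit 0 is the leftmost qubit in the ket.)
0.2667|00⟩ - 0.5104i|01⟩ + 0.6334|10⟩ + 0.5169|11⟩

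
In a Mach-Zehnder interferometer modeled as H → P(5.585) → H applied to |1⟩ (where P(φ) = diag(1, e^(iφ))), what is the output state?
(0.117 + 0.3214i)|0⟩ + (0.883 - 0.3214i)|1⟩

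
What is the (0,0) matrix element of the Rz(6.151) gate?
(-0.9978 - 0.06604i)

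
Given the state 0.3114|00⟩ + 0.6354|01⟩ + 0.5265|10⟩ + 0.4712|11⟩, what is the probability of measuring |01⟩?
0.4037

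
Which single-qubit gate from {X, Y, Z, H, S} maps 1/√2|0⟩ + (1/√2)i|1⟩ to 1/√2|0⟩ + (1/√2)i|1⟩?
Y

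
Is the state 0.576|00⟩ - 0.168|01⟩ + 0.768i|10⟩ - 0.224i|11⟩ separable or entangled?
Separable

Writing the state as a|00⟩ + b|01⟩ + c|10⟩ + d|11⟩, it is a product state iff ad − bc = 0.
Here (a, b, c, d) = (0.576, -0.168, 0.768i, -0.224i): ad − bc = (0.576)(-0.224i) − (-0.168)(0.768i) = 0, so the state is separable.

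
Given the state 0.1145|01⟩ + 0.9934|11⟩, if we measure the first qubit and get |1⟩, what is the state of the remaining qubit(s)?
|1⟩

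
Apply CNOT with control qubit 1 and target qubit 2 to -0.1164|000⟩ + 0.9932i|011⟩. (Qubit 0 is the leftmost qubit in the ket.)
-0.1164|000⟩ + 0.9932i|010⟩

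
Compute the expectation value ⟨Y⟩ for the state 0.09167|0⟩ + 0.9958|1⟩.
0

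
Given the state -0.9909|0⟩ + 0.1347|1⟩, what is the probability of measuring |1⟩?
0.01814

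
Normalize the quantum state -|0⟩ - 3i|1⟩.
-0.3162|0⟩ - 0.9487i|1⟩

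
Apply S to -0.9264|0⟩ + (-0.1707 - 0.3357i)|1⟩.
-0.9264|0⟩ + (0.3357 - 0.1707i)|1⟩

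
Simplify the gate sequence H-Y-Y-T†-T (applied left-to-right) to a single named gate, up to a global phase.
H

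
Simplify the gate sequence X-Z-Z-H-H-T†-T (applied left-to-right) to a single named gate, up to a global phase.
X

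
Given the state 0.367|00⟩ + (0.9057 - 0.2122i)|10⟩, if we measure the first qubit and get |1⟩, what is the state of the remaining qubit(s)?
(0.9736 - 0.2281i)|0⟩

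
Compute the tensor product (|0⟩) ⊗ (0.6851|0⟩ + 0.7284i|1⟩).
0.6851|00⟩ + 0.7284i|01⟩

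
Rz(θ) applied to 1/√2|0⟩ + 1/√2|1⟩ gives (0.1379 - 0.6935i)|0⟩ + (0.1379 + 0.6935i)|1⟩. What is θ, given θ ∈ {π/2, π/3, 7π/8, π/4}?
7π/8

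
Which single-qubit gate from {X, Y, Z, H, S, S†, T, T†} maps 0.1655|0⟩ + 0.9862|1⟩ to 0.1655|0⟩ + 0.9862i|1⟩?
S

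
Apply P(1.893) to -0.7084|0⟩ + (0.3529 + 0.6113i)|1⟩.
-0.7084|0⟩ + (-0.6916 + 0.1412i)|1⟩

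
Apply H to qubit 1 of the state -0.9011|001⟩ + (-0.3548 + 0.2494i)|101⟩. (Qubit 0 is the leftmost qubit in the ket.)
-0.6372|001⟩ - 0.6372|011⟩ + (-0.2509 + 0.1764i)|101⟩ + (-0.2509 + 0.1764i)|111⟩

H on qubit 1 mixes each pair of kets that differ only in qubit 1: amplitudes (a, b) of (|…0…⟩, |…1…⟩) become ((a + b)/√2, (a − b)/√2). Kets absent from the input have amplitude 0.
(|001⟩, |011⟩): (a, b) = (-0.9011, 0) → (-0.6372, -0.6372)
(|101⟩, |111⟩): (a, b) = ((-0.3548 + 0.2494i), 0) → ((-0.2509 + 0.1764i), (-0.2509 + 0.1764i))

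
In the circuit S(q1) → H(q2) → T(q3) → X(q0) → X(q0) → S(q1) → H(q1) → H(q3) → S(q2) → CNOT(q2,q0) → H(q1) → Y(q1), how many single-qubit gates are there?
11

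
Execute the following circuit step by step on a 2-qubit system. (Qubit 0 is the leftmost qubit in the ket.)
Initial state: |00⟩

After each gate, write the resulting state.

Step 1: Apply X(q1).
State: |01⟩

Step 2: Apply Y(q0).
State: i|11⟩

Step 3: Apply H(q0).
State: (1/√2)i|01⟩ - (1/√2)i|11⟩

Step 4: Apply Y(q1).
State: 1/√2|00⟩ - 1/√2|10⟩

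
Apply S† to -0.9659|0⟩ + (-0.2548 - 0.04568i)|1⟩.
-0.9659|0⟩ + (-0.04568 + 0.2548i)|1⟩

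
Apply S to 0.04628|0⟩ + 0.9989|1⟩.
0.04628|0⟩ + 0.9989i|1⟩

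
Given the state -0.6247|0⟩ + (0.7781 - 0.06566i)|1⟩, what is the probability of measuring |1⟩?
0.6098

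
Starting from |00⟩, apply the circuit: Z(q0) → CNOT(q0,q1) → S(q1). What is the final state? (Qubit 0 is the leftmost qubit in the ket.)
|00⟩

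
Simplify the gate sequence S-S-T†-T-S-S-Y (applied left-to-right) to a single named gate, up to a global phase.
Y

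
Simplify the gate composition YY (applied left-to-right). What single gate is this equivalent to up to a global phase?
I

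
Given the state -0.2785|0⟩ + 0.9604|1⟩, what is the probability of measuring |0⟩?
0.07756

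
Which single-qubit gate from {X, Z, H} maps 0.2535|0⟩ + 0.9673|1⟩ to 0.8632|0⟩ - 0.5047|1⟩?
H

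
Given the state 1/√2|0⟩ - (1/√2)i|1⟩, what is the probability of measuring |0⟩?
1/2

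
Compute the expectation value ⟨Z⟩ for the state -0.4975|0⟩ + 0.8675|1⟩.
-0.5051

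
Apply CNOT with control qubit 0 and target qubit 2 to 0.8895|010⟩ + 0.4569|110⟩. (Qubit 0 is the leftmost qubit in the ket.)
0.8895|010⟩ + 0.4569|111⟩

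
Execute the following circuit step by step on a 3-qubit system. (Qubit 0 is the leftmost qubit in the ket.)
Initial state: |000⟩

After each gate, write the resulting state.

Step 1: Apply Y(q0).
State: i|100⟩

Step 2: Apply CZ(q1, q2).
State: i|100⟩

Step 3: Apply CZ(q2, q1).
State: i|100⟩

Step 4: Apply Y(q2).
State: -|101⟩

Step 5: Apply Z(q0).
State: |101⟩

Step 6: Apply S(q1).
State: |101⟩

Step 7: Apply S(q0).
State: i|101⟩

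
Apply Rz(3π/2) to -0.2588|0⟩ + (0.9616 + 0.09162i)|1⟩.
(0.183 + 0.183i)|0⟩ + (-0.7447 + 0.6152i)|1⟩

Rz(3π/2) = [[e^(−iθ/2), 0], [0, e^(iθ/2)]] with e^(±iθ/2) = cos(θ/2) ± i·sin(θ/2); θ = 3π/2, cos(θ/2) ≈ -0.707107, sin(θ/2) ≈ 0.707107.
With a = amp(|0⟩) = -0.2588 and b = amp(|1⟩) = (0.9616 + 0.09162i):
new amp(|0⟩) = (-0.707107 - 0.707107i)·a = (0.183 + 0.183i)
new amp(|1⟩) = (-0.707107 + 0.707107i)·b = (-0.7447 + 0.6152i)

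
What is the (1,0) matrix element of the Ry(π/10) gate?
0.1564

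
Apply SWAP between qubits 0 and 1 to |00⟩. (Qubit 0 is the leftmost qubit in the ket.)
|00⟩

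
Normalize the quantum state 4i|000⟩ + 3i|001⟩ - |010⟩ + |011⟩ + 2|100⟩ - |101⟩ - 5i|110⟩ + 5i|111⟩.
0.4417i|000⟩ + 0.3313i|001⟩ - 0.1104|010⟩ + 0.1104|011⟩ + 0.2209|100⟩ - 0.1104|101⟩ - 0.5522i|110⟩ + 0.5522i|111⟩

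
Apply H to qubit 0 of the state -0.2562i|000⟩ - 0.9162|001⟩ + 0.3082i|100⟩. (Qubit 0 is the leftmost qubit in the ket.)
0.03677i|000⟩ - 0.6479|001⟩ - 0.3991i|100⟩ - 0.6479|101⟩

H on qubit 0 mixes each pair of kets that differ only in qubit 0: amplitudes (a, b) of (|…0…⟩, |…1…⟩) become ((a + b)/√2, (a − b)/√2). Kets absent from the input have amplitude 0.
(|000⟩, |100⟩): (a, b) = (-0.2562i, 0.3082i) → (0.03677i, -0.3991i)
(|001⟩, |101⟩): (a, b) = (-0.9162, 0) → (-0.6479, -0.6479)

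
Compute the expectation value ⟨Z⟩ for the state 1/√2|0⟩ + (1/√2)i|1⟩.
0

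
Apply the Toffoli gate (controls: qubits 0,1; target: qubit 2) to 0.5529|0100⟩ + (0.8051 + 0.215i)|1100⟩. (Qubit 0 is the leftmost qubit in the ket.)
0.5529|0100⟩ + (0.8051 + 0.215i)|1110⟩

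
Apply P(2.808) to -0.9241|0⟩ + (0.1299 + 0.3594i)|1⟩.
-0.9241|0⟩ + (-0.2404 - 0.2971i)|1⟩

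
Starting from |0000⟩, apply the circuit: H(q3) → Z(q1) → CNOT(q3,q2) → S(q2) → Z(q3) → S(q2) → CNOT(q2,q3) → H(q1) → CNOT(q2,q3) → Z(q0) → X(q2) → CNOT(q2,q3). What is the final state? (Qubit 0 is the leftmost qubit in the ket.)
1/2|0001⟩ + 1/2|0011⟩ + 1/2|0101⟩ + 1/2|0111⟩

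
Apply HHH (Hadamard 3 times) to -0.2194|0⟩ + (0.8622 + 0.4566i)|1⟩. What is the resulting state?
(0.4545 + 0.3229i)|0⟩ + (-0.7648 - 0.3229i)|1⟩

H² = I, so H^3 = H: a single Hadamard. With (a, b) = (-0.2194, (0.8622 + 0.4566i)), H gives ((a + b)/√2, (a − b)/√2) = ((0.4545 + 0.3229i), (-0.7648 - 0.3229i)).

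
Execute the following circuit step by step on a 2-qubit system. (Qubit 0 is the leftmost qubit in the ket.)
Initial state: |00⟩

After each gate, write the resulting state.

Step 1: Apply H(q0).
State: 1/√2|00⟩ + 1/√2|10⟩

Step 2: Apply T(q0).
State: 1/√2|00⟩ + (1/2 + (1/2)i)|10⟩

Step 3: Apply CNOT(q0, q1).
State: 1/√2|00⟩ + (1/2 + (1/2)i)|11⟩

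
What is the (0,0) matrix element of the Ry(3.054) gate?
0.04378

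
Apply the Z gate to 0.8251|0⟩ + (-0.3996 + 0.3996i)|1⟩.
0.8251|0⟩ + (0.3996 - 0.3996i)|1⟩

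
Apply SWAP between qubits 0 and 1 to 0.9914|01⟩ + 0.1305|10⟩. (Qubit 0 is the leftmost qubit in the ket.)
0.1305|01⟩ + 0.9914|10⟩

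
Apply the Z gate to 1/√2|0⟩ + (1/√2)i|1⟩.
1/√2|0⟩ - (1/√2)i|1⟩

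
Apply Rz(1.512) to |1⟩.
(0.7276 + 0.686i)|1⟩

Rz(1.512) = [[e^(−iθ/2), 0], [0, e^(iθ/2)]] with e^(±iθ/2) = cos(θ/2) ± i·sin(θ/2); θ = 1.512, cos(θ/2) ≈ 0.727586, sin(θ/2) ≈ 0.686017.
With a = amp(|0⟩) = 0 and b = amp(|1⟩) = 1:
new amp(|0⟩) = (0.727586 - 0.686017i)·a = 0
new amp(|1⟩) = (0.727586 + 0.686017i)·b = (0.7276 + 0.686i)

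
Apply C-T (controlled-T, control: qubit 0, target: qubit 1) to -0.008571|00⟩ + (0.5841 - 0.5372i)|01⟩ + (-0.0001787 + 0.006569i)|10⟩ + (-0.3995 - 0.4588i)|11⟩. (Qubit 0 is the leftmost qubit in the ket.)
-0.008571|00⟩ + (0.5841 - 0.5372i)|01⟩ + (-0.0001787 + 0.006569i)|10⟩ + (0.04193 - 0.6069i)|11⟩

C-T leaves the control-|0⟩ kets |00⟩, |01⟩ unchanged and applies T to qubit 1 on the control-|1⟩ pair (|10⟩, |11⟩).
T = [[1, 0], [0, (1/√2 + (1/√2)i)]].
With a = amp(|10⟩) = (-0.0001787 + 0.006569i) and b = amp(|11⟩) = (-0.3995 - 0.4588i):
new amp(|10⟩) = (1)·a = (-0.0001787 + 0.006569i)
new amp(|11⟩) = (1/√2 + (1/√2)i)·b = (0.04193 - 0.6069i)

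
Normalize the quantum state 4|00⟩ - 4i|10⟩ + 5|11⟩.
0.5298|00⟩ - 0.5298i|10⟩ + 0.6623|11⟩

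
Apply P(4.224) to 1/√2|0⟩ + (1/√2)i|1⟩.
1/√2|0⟩ + (0.6244 - 0.3318i)|1⟩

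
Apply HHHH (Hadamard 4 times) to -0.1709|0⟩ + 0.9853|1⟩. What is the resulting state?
-0.1709|0⟩ + 0.9853|1⟩

H² = I, so an even number of Hadamards cancels: H^4 = I and the state is unchanged.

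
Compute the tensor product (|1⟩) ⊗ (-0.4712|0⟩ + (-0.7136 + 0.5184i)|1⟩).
-0.4712|10⟩ + (-0.7136 + 0.5184i)|11⟩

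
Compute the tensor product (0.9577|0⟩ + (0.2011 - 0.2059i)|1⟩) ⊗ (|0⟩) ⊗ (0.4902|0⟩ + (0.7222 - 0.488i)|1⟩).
0.4695|000⟩ + (0.6917 - 0.4674i)|001⟩ + (0.09858 - 0.1009i)|100⟩ + (0.04476 - 0.2468i)|101⟩

amp(|b₁b₂…⟩) = product of the factor amplitudes for bits b₁, b₂, …; only kets whose every factor amplitude is nonzero survive.
|000⟩: (0.9577)(1)(0.4902) = 0.4695
|001⟩: (0.9577)(1)(0.7222 - 0.488i) = (0.6917 - 0.4674i)
|100⟩: (0.2011 - 0.2059i)(1)(0.4902) = (0.09858 - 0.1009i)
|101⟩: (0.2011 - 0.2059i)(1)(0.7222 - 0.488i) = (0.04476 - 0.2468i)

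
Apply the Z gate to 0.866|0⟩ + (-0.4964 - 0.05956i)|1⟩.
0.866|0⟩ + (0.4964 + 0.05956i)|1⟩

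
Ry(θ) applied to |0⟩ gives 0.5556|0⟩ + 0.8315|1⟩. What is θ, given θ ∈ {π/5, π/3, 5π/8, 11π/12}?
5π/8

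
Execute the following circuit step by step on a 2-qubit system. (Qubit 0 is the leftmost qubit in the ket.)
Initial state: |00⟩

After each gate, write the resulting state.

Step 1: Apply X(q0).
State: |10⟩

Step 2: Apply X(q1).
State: |11⟩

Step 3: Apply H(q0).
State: 1/√2|01⟩ - 1/√2|11⟩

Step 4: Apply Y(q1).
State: -(1/√2)i|00⟩ + (1/√2)i|10⟩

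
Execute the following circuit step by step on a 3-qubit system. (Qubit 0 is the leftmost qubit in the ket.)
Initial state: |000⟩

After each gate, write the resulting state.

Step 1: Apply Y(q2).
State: i|001⟩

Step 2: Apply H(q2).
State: (1/√2)i|000⟩ - (1/√2)i|001⟩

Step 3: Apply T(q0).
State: (1/√2)i|000⟩ - (1/√2)i|001⟩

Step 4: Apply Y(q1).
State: -1/√2|010⟩ + 1/√2|011⟩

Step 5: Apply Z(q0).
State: -1/√2|010⟩ + 1/√2|011⟩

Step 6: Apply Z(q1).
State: 1/√2|010⟩ - 1/√2|011⟩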